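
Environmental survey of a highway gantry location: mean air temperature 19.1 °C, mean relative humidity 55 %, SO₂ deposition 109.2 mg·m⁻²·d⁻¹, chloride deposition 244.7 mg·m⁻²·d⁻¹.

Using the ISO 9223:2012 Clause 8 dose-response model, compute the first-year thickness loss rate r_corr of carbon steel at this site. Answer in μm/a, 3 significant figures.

carbon steel: temperature factor f = -0.054·(9.1) = -0.4914
  sulphur-dioxide contribution → 37.34 μm/a
  chloride contribution → 40.7 μm/a
  ⇒ r_corr(carbon steel) = 78.04 μm/a

r_corr = 78.0 μm/a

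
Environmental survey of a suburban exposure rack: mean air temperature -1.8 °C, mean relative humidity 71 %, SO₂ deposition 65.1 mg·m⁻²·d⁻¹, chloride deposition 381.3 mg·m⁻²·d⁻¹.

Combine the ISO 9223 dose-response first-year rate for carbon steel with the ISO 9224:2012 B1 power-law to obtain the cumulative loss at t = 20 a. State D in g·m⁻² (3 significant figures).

carbon steel: temperature factor f = +0.150·(-11.8) = -1.7700
  Pd branch = 1.77·Pd^0.52·e^(0.02·RH+f) = 10.94 μm/a
  Cl⁻ term: 0.102·381.3^0.62·exp(0.033·71+0.04·-1.8) = 39.38
  sum: 10.94 + 39.38 → r_corr = 50.32 μm/a
Power-law: D(20) = r_corr · 20^0.523
  D(20) = 50.32 × 20^0.523 = 50.32 × 4.791 = 241.1 μm
  Mass loss = 241.1 μm × 7.85 g/cm³ = 1893 g·m⁻²

D(20) = 1.89e+03 g·m⁻²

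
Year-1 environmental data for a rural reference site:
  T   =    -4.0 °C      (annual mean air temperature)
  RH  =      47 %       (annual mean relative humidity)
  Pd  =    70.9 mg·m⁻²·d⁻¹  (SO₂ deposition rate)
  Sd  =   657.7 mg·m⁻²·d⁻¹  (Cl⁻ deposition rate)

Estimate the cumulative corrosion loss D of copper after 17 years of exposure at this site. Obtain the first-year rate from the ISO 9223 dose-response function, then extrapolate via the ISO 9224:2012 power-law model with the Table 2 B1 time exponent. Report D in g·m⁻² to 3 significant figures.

copper: f(T) = +0.126·(T−10) [T≤10 °C] = -1.7640
  SO₂ term: 0.0053·70.9^0.26·exp(0.059·47-1.7640) = 0.04402
  Cl⁻ term: 0.01025·657.7^0.27·exp(0.036·47+0.049·-4.0) = 0.2638
  r_corr = 0.04402 + 0.2638 = 0.3078 μm/a
ISO 9224: D(t) = r_corr · t^b with b = 0.667 (copper, B1)
  D(17) = 0.3078 × 17^0.667 = 0.3078 × 6.618 = 2.037 μm
  Mass loss = 2.037 μm × 8.96 g/cm³ = 18.25 g·m⁻²

D(17) = 18.3 g·m⁻²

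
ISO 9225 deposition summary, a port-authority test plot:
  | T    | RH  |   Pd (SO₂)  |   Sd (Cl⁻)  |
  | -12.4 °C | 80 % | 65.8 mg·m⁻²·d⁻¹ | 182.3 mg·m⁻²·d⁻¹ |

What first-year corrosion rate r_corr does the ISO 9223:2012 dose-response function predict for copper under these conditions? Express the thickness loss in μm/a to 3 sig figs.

r_corr = 0.511 μm/a

copper: f(T) = +0.126·(T−10) [T≤10 °C] = -2.8224
  sulphur-dioxide contribution → 0.105 μm/a
  chloride contribution → 0.4055 μm/a
  ⇒ r_corr(copper) = 0.5105 μm/a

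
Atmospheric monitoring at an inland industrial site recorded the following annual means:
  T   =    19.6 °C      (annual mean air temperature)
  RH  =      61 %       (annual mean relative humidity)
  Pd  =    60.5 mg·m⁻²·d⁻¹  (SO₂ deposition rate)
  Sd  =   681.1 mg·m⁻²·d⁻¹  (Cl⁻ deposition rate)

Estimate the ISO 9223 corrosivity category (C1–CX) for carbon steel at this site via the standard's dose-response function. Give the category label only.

carbon steel: f(T) = -0.054·(T−10) [T>10 °C] = -0.5184
  Pd branch = 1.77·Pd^0.52·e^(0.02·RH+f) = 30.14 μm/a
  Sd branch = 0.102·Sd^0.62·e^(0.033·RH+0.04·T) = 95.48 μm/a
  sum: 30.14 + 95.48 → r_corr = 125.6 μm/a
ISO 9223 Table 2 (carbon steel): 80 < 126 ≤ 200 μm/a ⇒ C5

C5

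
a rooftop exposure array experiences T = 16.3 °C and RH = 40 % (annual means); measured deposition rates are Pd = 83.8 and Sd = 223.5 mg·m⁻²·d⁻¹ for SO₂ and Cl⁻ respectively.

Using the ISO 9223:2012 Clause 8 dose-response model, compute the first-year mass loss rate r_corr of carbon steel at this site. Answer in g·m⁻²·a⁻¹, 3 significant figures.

r_corr = 385 g·m⁻²·a⁻¹

carbon steel: T>10 °C ⇒ hinge -0.054·(16.3−10) = -0.3402
  SO₂ term: 1.77·83.8^0.52·exp(0.02·40-0.3402) = 28.04
  Cl⁻ term: 0.102·223.5^0.62·exp(0.033·40+0.04·16.3) = 20.97
  r_corr = 28.04 + 20.97 = 49.01 μm/a
Convert to mass loss: 49.01 μm/a × 7.85 g/cm³ = 384.7 g·m⁻²·a⁻¹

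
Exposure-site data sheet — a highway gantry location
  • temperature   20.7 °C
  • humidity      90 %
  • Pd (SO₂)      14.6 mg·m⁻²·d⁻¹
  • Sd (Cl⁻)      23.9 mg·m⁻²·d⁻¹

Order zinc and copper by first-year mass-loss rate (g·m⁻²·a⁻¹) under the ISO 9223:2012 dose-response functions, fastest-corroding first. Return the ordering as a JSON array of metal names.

["copper", "zinc"]

zinc: f(T) = -0.071·(T−10) [T>10 °C] = -0.7597
  SO₂ term: 0.0129·14.6^0.44·exp(0.046·90-0.7597) = 1.233
  Sd branch = 0.0175·Sd^0.57·e^(0.008·RH+0.085·T) = 1.275 μm/a
  r_corr = 1.233 + 1.275 = 2.508 μm/a
  mass loss = 2.508 μm/a × 7.14 g/cm³ = 17.91 g·m⁻²·a⁻¹
copper: T>10 °C ⇒ hinge -0.080·(20.7−10) = -0.8560
  Pd branch = 0.0053·Pd^0.26·e^(0.059·RH+f) = 0.9149 μm/a
  Cl⁻ term: 0.01025·23.9^0.27·exp(0.036·90+0.049·20.7) = 1.7
  sum: 0.9149 + 1.7 → r_corr = 2.615 μm/a
  mass loss = 2.615 μm/a × 8.96 g/cm³ = 23.43 g·m⁻²·a⁻¹
Ordering by g·m⁻²·a⁻¹: copper (23.4) > zinc (17.9)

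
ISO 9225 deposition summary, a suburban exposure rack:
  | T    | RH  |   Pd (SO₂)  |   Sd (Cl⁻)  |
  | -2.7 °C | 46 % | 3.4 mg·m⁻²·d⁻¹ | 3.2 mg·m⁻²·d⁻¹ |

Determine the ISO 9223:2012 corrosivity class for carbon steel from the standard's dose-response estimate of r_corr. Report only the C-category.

carbon steel: T≤10 °C ⇒ hinge +0.150·(-2.7−10) = -1.9050
  sulphur-dioxide contribution → 1.249 μm/a
  chloride contribution → 0.8593 μm/a
  total first-year rate 2.108 μm/a
ISO 9223 Table 2 (carbon steel): 1.3 < 2.11 ≤ 25 μm/a ⇒ C2

C2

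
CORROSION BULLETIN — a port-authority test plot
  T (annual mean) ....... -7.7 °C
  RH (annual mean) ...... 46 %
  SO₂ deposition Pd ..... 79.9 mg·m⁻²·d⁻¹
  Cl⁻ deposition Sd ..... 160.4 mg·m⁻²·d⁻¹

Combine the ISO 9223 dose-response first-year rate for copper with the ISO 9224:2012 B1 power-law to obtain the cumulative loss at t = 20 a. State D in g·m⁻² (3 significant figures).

copper: f(T) = +0.126·(T−10) [T≤10 °C] = -2.2302
  Pd branch = 0.0053·Pd^0.26·e^(0.059·RH+f) = 0.02686 μm/a
  Cl⁻ term: 0.01025·160.4^0.27·exp(0.036·46+0.049·-7.7) = 0.145
  r_corr = 0.02686 + 0.145 = 0.1719 μm/a
Power-law: D(20) = r_corr · 20^0.667
  D(20) = 0.1719 × 20^0.667 = 0.1719 × 7.375 = 1.268 μm
  Mass loss = 1.268 μm × 8.96 g/cm³ = 11.36 g·m⁻²

D(20) = 11.4 g·m⁻²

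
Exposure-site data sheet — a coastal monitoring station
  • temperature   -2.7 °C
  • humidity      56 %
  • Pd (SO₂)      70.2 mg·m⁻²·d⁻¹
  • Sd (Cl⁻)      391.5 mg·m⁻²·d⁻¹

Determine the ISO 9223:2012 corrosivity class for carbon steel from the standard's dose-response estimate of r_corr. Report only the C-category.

C3

carbon steel: T≤10 °C ⇒ hinge +0.150·(-2.7−10) = -1.9050
  sulphur-dioxide contribution → 7.365 μm/a
  chloride contribution → 23.54 μm/a
  ⇒ r_corr(carbon steel) = 30.9 μm/a
Category bounds: 25…50 μm/a bracket r_corr ⇒ C3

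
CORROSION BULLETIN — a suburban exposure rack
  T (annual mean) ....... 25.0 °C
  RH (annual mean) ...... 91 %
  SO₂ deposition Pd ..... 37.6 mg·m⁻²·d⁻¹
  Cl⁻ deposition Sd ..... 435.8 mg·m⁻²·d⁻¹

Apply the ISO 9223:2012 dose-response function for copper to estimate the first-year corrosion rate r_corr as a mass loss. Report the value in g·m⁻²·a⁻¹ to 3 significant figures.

r_corr = 50.6 g·m⁻²·a⁻¹

copper: temperature factor f = -0.080·(15.0) = -1.2000
  SO₂ term: 0.0053·37.6^0.26·exp(0.059·91-1.2000) = 0.8798
  Sd branch = 0.01025·Sd^0.27·e^(0.036·RH+0.049·T) = 4.765 μm/a
  sum: 0.8798 + 4.765 → r_corr = 5.645 μm/a
Convert to mass loss: 5.645 μm/a × 8.96 g/cm³ = 50.58 g·m⁻²·a⁻¹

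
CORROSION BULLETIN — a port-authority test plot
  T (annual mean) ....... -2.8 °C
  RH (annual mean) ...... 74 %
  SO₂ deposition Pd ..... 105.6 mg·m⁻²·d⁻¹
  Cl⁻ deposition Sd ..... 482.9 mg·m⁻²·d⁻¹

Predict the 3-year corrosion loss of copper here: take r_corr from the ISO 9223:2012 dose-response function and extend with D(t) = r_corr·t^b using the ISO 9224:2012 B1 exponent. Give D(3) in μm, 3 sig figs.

D(3) = 2.00 μm

copper: T≤10 °C ⇒ hinge +0.126·(-2.8−10) = -1.6128
  Pd branch = 0.0053·Pd^0.26·e^(0.059·RH+f) = 0.2793 μm/a
  Cl⁻ term: 0.01025·482.9^0.27·exp(0.036·74+0.049·-2.8) = 0.6804
  r_corr = 0.2793 + 0.6804 = 0.9597 μm/a
Power-law: D(3) = r_corr · 3^0.667
  D(3) = 0.9597 × 3^0.667 = 0.9597 × 2.081 = 1.997 μm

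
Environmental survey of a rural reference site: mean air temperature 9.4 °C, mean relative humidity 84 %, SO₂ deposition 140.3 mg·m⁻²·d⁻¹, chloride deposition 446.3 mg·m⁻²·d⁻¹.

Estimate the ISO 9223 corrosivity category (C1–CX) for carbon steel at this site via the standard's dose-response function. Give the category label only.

CX

carbon steel: T≤10 °C ⇒ hinge +0.150·(9.4−10) = -0.0900
  sulphur-dioxide contribution → 113.5 μm/a
  chloride contribution → 104.4 μm/a
  total first-year rate 217.9 μm/a
ISO 9223 Table 2 (carbon steel): 200 < 218 ≤ 700 μm/a ⇒ CX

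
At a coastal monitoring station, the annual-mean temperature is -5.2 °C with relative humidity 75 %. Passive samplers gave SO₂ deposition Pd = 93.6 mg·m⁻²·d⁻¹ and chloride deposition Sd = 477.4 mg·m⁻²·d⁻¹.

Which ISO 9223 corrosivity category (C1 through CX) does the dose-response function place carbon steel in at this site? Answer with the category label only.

carbon steel: f(T) = +0.150·(T−10) [T≤10 °C] = -2.2800
  sulphur-dioxide contribution → 8.596 μm/a
  chloride contribution → 45.09 μm/a
  ⇒ r_corr(carbon steel) = 53.68 μm/a
ISO 9223 Table 2 (carbon steel): 50 < 53.7 ≤ 80 μm/a ⇒ C4

C4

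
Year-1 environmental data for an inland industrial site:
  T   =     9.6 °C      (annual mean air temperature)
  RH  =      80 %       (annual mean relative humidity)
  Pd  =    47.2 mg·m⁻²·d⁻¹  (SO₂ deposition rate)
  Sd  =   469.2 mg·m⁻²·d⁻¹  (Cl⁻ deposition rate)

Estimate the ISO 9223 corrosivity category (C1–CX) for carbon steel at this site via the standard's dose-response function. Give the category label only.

C5

carbon steel: f(T) = +0.150·(T−10) [T≤10 °C] = -0.0600
  sulphur-dioxide contribution → 61.27 μm/a
  chloride contribution → 95.09 μm/a
  ⇒ r_corr(carbon steel) = 156.4 μm/a
Category bounds: 80…200 μm/a bracket r_corr ⇒ C5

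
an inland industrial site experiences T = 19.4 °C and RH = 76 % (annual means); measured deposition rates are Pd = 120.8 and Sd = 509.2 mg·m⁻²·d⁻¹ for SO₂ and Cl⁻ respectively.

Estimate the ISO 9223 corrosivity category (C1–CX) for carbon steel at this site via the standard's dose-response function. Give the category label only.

carbon steel: temperature factor f = -0.054·(9.4) = -0.5076
  Pd branch = 1.77·Pd^0.52·e^(0.02·RH+f) = 58.93 μm/a
  Cl⁻ term: 0.102·509.2^0.62·exp(0.033·76+0.04·19.4) = 129.7
  sum: 58.93 + 129.7 → r_corr = 188.7 μm/a
189 μm/a falls in (80, 200] for carbon steel → category C5

C5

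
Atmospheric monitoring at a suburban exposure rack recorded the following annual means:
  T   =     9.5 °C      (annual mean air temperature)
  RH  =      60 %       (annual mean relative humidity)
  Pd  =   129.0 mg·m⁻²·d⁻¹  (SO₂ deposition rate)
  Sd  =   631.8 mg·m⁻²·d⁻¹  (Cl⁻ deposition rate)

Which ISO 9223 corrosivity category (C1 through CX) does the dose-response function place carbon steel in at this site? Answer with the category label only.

carbon steel: temperature factor f = +0.150·(-0.5) = -0.0750
  SO₂ term: 1.77·129.0^0.52·exp(0.02·60-0.0750) = 68.24
  Cl⁻ term: 0.102·631.8^0.62·exp(0.033·60+0.04·9.5) = 58.87
  r_corr = 68.24 + 58.87 = 127.1 μm/a
127 μm/a falls in (80, 200] for carbon steel → category C5

C5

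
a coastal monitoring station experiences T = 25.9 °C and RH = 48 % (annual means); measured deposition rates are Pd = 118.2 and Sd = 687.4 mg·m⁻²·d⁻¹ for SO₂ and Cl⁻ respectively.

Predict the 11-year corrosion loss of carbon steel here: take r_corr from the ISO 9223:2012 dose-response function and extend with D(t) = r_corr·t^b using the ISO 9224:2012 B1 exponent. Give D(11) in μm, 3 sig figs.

carbon steel: T>10 °C ⇒ hinge -0.054·(25.9−10) = -0.8586
  sulphur-dioxide contribution → 23.43 μm/a
  chloride contribution → 80.45 μm/a
  ⇒ r_corr(carbon steel) = 103.9 μm/a
ISO 9224: D(t) = r_corr · t^b with b = 0.523 (carbon steel, B1)
  D(11) = 103.9 × 11^0.523 = 103.9 × 3.505 = 364.1 μm

D(11) = 364 μm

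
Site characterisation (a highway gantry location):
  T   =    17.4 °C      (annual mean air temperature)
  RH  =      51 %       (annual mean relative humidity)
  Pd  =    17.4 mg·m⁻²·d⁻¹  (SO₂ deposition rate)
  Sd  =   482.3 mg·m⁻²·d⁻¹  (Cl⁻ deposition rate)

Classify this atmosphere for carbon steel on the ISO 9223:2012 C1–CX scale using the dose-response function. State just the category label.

carbon steel: temperature factor f = -0.054·(7.4) = -0.3996
  sulphur-dioxide contribution → 14.54 μm/a
  chloride contribution → 50.75 μm/a
  total first-year rate 65.29 μm/a
ISO 9223 Table 2 (carbon steel): 50 < 65.3 ≤ 80 μm/a ⇒ C4

C4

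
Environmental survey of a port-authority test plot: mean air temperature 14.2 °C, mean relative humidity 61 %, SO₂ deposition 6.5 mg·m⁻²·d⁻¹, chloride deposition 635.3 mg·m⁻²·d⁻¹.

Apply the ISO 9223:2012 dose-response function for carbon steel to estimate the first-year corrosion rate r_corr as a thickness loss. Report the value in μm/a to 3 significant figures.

carbon steel: temperature factor f = -0.054·(4.2) = -0.2268
  sulphur-dioxide contribution → 12.65 μm/a
  chloride contribution → 73.68 μm/a
  ⇒ r_corr(carbon steel) = 86.33 μm/a

r_corr = 86.3 μm/a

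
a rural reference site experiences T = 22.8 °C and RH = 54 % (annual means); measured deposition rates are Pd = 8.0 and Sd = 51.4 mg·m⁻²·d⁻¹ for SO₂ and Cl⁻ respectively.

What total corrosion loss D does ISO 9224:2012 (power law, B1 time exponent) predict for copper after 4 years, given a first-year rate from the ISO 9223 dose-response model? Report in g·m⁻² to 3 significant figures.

copper: f(T) = -0.080·(T−10) [T>10 °C] = -1.0240
  SO₂ term: 0.0053·8.0^0.26·exp(0.059·54-1.0240) = 0.07907
  Cl⁻ term: 0.01025·51.4^0.27·exp(0.036·54+0.049·22.8) = 0.6341
  r_corr = 0.07907 + 0.6341 = 0.7132 μm/a
Power-law: D(4) = r_corr · 4^0.667
  D(4) = 0.7132 × 4^0.667 = 0.7132 × 2.521 = 1.798 μm
  Mass loss = 1.798 μm × 8.96 g/cm³ = 16.11 g·m⁻²

D(4) = 16.1 g·m⁻²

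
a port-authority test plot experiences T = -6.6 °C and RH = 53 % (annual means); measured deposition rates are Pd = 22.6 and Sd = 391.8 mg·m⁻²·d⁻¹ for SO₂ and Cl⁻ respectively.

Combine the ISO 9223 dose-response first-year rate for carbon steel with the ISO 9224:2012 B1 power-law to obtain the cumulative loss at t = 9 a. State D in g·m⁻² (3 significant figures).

D(9) = 505 g·m⁻²

carbon steel: T≤10 °C ⇒ hinge +0.150·(-6.6−10) = -2.4900
  SO₂ term: 1.77·22.6^0.52·exp(0.02·53-2.4900) = 2.143
  Cl⁻ term: 0.102·391.8^0.62·exp(0.033·53+0.04·-6.6) = 18.25
  sum: 2.143 + 18.25 → r_corr = 20.39 μm/a
ISO 9224: D(t) = r_corr · t^b with b = 0.523 (carbon steel, B1)
  D(9) = 20.39 × 9^0.523 = 20.39 × 3.156 = 64.35 μm
  Mass loss = 64.35 μm × 7.85 g/cm³ = 505.1 g·m⁻²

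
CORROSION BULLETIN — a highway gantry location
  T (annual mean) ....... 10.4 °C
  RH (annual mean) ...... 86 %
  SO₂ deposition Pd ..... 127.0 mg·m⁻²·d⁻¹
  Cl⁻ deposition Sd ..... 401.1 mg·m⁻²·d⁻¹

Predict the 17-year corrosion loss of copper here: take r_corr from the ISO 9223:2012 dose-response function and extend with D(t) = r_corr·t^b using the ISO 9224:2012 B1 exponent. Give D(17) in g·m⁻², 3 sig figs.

copper: f(T) = -0.080·(T−10) [T>10 °C] = -0.0320
  sulphur-dioxide contribution → 2.891 μm/a
  chloride contribution → 1.903 μm/a
  total first-year rate 4.794 μm/a
Power-law: D(17) = r_corr · 17^0.667
  D(17) = 4.794 × 17^0.667 = 4.794 × 6.618 = 31.72 μm
  Mass loss = 31.72 μm × 8.96 g/cm³ = 284.2 g·m⁻²

D(17) = 284 g·m⁻²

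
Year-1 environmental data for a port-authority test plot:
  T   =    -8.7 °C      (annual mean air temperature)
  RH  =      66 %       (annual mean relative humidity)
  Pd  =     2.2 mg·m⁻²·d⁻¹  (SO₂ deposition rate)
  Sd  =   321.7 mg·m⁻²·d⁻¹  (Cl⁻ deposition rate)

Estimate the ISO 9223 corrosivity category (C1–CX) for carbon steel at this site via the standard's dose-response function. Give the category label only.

C2

carbon steel: temperature factor f = +0.150·(-18.7) = -2.8050
  SO₂ term: 1.77·2.2^0.52·exp(0.02·66-2.8050) = 0.6041
  Sd branch = 0.102·Sd^0.62·e^(0.033·RH+0.04·T) = 22.8 μm/a
  r_corr = 0.6041 + 22.8 = 23.41 μm/a
23.4 μm/a falls in (1.3, 25] for carbon steel → category C2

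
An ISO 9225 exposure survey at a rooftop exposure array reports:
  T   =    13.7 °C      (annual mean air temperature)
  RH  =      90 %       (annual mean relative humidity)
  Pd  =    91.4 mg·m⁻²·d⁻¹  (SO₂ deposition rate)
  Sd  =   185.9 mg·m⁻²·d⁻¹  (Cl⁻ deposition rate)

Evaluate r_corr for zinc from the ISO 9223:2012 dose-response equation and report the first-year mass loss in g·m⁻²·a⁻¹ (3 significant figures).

r_corr = 48.6 g·m⁻²·a⁻¹

zinc: temperature factor f = -0.071·(3.7) = -0.2627
  Pd branch = 0.0129·Pd^0.44·e^(0.046·RH+f) = 4.543 μm/a
  Cl⁻ term: 0.0175·185.9^0.57·exp(0.008·90+0.085·13.7) = 2.264
  sum: 4.543 + 2.264 → r_corr = 6.807 μm/a
Convert to mass loss: 6.807 μm/a × 7.14 g/cm³ = 48.6 g·m⁻²·a⁻¹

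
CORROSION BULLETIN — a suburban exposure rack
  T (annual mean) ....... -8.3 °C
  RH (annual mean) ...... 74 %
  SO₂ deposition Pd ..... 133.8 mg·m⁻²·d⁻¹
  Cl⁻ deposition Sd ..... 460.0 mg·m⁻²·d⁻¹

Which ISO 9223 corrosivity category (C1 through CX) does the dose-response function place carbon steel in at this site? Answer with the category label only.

carbon steel: f(T) = +0.150·(T−10) [T≤10 °C] = -2.7450
  sulphur-dioxide contribution → 6.373 μm/a
  chloride contribution → 37.66 μm/a
  ⇒ r_corr(carbon steel) = 44.03 μm/a
44 μm/a falls in (25, 50] for carbon steel → category C3

C3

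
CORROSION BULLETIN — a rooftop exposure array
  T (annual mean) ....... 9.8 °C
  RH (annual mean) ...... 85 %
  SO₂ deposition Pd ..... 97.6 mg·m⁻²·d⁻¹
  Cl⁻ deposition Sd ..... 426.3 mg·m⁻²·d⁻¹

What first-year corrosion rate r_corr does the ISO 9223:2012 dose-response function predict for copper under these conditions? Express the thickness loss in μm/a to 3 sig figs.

r_corr = 4.37 μm/a

copper: T≤10 °C ⇒ hinge +0.126·(9.8−10) = -0.0252
  Pd branch = 0.0053·Pd^0.26·e^(0.059·RH+f) = 2.562 μm/a
  Sd branch = 0.01025·Sd^0.27·e^(0.036·RH+0.049·T) = 1.812 μm/a
  sum: 2.562 + 1.812 → r_corr = 4.374 μm/a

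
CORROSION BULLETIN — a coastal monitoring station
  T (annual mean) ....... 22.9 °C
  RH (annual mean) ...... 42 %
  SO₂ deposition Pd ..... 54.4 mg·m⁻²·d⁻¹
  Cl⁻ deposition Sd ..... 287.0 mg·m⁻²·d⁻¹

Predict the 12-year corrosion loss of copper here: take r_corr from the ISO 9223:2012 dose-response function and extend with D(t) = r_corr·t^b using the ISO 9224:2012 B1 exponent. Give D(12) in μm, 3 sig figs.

D(12) = 3.79 μm

copper: temperature factor f = -0.080·(12.9) = -1.0320
  Pd branch = 0.0053·Pd^0.26·e^(0.059·RH+f) = 0.06361 μm/a
  Sd branch = 0.01025·Sd^0.27·e^(0.036·RH+0.049·T) = 0.6582 μm/a
  sum: 0.06361 + 0.6582 → r_corr = 0.7218 μm/a
Long-term exponent b (ISO 9224 Table 2, B1) = 0.667
  D(12) = 0.7218 × 12^0.667 = 0.7218 × 5.246 = 3.786 μm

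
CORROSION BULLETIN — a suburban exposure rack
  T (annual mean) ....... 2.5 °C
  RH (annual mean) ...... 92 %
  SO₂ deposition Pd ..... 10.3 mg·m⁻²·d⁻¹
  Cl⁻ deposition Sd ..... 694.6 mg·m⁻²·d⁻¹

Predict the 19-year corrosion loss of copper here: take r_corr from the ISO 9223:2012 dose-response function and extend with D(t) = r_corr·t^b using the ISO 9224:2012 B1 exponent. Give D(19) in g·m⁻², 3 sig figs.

D(19) = 174 g·m⁻²

copper: T≤10 °C ⇒ hinge +0.126·(2.5−10) = -0.9450
  SO₂ term: 0.0053·10.3^0.26·exp(0.059·92-0.9450) = 0.8601
  Cl⁻ term: 0.01025·694.6^0.27·exp(0.036·92+0.049·2.5) = 1.86
  sum: 0.8601 + 1.86 → r_corr = 2.72 μm/a
Power-law: D(19) = r_corr · 19^0.667
  D(19) = 2.72 × 19^0.667 = 2.72 × 7.127 = 19.39 μm
  Mass loss = 19.39 μm × 8.96 g/cm³ = 173.7 g·m⁻²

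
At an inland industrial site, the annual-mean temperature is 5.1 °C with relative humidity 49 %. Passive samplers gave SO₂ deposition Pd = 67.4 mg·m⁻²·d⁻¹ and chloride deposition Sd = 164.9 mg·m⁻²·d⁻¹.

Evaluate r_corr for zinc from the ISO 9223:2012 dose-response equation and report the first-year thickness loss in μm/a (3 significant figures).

r_corr = 1.38 μm/a

zinc: T≤10 °C ⇒ hinge +0.038·(5.1−10) = -0.1862
  SO₂ term: 0.0129·67.4^0.44·exp(0.046·49-0.1862) = 0.6505
  Sd branch = 0.0175·Sd^0.57·e^(0.008·RH+0.085·T) = 0.7334 μm/a
  r_corr = 0.6505 + 0.7334 = 1.384 μm/a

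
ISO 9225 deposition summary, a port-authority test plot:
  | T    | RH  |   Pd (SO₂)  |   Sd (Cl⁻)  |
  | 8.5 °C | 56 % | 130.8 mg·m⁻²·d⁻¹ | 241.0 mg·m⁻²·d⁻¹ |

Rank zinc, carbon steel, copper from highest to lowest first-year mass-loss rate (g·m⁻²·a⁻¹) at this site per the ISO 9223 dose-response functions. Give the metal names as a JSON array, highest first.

zinc: T≤10 °C ⇒ hinge +0.038·(8.5−10) = -0.0570
  SO₂ term: 0.0129·130.8^0.44·exp(0.046·56-0.0570) = 1.367
  Sd branch = 0.0175·Sd^0.57·e^(0.008·RH+0.085·T) = 1.286 μm/a
  r_corr = 1.367 + 1.286 = 2.653 μm/a
  mass loss = 2.653 μm/a × 7.14 g/cm³ = 18.94 g·m⁻²·a⁻¹
carbon steel: T≤10 °C ⇒ hinge +0.150·(8.5−10) = -0.2250
  Pd branch = 1.77·Pd^0.52·e^(0.02·RH+f) = 54.61 μm/a
  Sd branch = 0.102·Sd^0.62·e^(0.033·RH+0.04·T) = 27.27 μm/a
  r_corr = 54.61 + 27.27 = 81.88 μm/a
  mass loss = 81.88 μm/a × 7.85 g/cm³ = 642.8 g·m⁻²·a⁻¹
copper: T≤10 °C ⇒ hinge +0.126·(8.5−10) = -0.1890
  SO₂ term: 0.0053·130.8^0.26·exp(0.059·56-0.1890) = 0.4241
  Sd branch = 0.01025·Sd^0.27·e^(0.036·RH+0.049·T) = 0.5132 μm/a
  sum: 0.4241 + 0.5132 → r_corr = 0.9373 μm/a
  mass loss = 0.9373 μm/a × 8.96 g/cm³ = 8.398 g·m⁻²·a⁻¹
Ordering by g·m⁻²·a⁻¹: carbon steel (643) > zinc (18.9) > copper (8.4)

["carbon steel", "zinc", "copper"]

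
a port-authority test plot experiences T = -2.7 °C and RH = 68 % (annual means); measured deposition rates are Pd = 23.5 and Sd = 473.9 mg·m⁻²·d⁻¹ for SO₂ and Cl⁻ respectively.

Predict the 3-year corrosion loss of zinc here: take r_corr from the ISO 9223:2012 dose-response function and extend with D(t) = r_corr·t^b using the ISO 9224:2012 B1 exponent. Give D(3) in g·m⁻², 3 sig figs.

D(3) = 26.7 g·m⁻²

zinc: temperature factor f = +0.038·(-12.7) = -0.4826
  Pd branch = 0.0129·Pd^0.44·e^(0.046·RH+f) = 0.729 μm/a
  Cl⁻ term: 0.0175·473.9^0.57·exp(0.008·68+0.085·-2.7) = 0.8031
  r_corr = 0.729 + 0.8031 = 1.532 μm/a
Power-law: D(3) = r_corr · 3^0.813
  D(3) = 1.532 × 3^0.813 = 1.532 × 2.443 = 3.743 μm
  Mass loss = 3.743 μm × 7.14 g/cm³ = 26.72 g·m⁻²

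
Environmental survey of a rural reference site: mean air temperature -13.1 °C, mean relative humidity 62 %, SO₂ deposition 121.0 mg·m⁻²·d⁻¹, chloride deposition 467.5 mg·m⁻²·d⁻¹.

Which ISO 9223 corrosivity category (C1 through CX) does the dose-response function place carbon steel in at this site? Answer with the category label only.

C2

carbon steel: f(T) = +0.150·(T−10) [T≤10 °C] = -3.4650
  sulphur-dioxide contribution → 2.316 μm/a
  chloride contribution → 21.13 μm/a
  ⇒ r_corr(carbon steel) = 23.44 μm/a
Category bounds: 1.3…25 μm/a bracket r_corr ⇒ C2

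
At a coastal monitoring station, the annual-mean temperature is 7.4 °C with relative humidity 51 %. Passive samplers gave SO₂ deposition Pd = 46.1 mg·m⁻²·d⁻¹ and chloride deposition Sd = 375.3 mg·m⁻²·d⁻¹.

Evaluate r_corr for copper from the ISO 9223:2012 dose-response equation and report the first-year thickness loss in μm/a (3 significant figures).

r_corr = 0.667 μm/a

copper: T≤10 °C ⇒ hinge +0.126·(7.4−10) = -0.3276
  sulphur-dioxide contribution → 0.2096 μm/a
  chloride contribution → 0.4578 μm/a
  total first-year rate 0.6674 μm/a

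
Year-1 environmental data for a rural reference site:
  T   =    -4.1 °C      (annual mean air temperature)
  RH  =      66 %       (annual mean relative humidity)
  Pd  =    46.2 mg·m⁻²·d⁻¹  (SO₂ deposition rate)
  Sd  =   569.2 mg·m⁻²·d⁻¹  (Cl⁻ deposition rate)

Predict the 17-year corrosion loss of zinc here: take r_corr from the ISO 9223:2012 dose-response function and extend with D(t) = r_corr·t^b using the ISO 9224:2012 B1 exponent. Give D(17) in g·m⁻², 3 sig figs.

D(17) = 116 g·m⁻²

zinc: temperature factor f = +0.038·(-14.1) = -0.5358
  SO₂ term: 0.0129·46.2^0.44·exp(0.046·66-0.5358) = 0.8489
  Sd branch = 0.0175·Sd^0.57·e^(0.008·RH+0.085·T) = 0.7789 μm/a
  r_corr = 0.8489 + 0.7789 = 1.628 μm/a
ISO 9224: D(t) = r_corr · t^b with b = 0.813 (zinc, B1)
  D(17) = 1.628 × 17^0.813 = 1.628 × 10.01 = 16.29 μm
  Mass loss = 16.29 μm × 7.14 g/cm³ = 116.3 g·m⁻²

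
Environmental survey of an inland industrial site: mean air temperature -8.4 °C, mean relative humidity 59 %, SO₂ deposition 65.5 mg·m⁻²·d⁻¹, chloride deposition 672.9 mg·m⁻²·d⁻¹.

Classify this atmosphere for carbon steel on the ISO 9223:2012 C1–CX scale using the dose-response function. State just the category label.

carbon steel: temperature factor f = +0.150·(-18.4) = -2.7600
  Pd branch = 1.77·Pd^0.52·e^(0.02·RH+f) = 3.208 μm/a
  Sd branch = 0.102·Sd^0.62·e^(0.033·RH+0.04·T) = 28.95 μm/a
  r_corr = 3.208 + 28.95 = 32.15 μm/a
32.2 μm/a falls in (25, 50] for carbon steel → category C3

C3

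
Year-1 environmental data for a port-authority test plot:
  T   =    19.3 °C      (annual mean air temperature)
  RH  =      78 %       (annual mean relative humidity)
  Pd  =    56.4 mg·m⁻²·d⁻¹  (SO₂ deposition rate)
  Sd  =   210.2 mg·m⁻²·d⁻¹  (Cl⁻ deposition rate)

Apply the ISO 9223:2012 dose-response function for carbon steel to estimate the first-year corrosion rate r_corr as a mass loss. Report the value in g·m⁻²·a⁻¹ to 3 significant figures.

r_corr = 952 g·m⁻²·a⁻¹

carbon steel: T>10 °C ⇒ hinge -0.054·(19.3−10) = -0.5022
  sulphur-dioxide contribution → 41.5 μm/a
  chloride contribution → 79.76 μm/a
  total first-year rate 121.3 μm/a
Convert to mass loss: 121.3 μm/a × 7.85 g/cm³ = 951.9 g·m⁻²·a⁻¹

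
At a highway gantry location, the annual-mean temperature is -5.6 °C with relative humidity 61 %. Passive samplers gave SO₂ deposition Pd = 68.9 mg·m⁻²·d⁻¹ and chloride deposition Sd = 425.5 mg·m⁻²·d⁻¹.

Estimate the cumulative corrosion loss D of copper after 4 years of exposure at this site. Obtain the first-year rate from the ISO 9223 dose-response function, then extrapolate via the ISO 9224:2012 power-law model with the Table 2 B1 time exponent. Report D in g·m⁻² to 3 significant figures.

copper: temperature factor f = +0.126·(-15.6) = -1.9656
  SO₂ term: 0.0053·68.9^0.26·exp(0.059·61-1.9656) = 0.08158
  Sd branch = 0.01025·Sd^0.27·e^(0.036·RH+0.049·T) = 0.359 μm/a
  r_corr = 0.08158 + 0.359 = 0.4406 μm/a
Long-term exponent b (ISO 9224 Table 2, B1) = 0.667
  D(4) = 0.4406 × 4^0.667 = 0.4406 × 2.521 = 1.111 μm
  Mass loss = 1.111 μm × 8.96 g/cm³ = 9.951 g·m⁻²

D(4) = 9.95 g·m⁻²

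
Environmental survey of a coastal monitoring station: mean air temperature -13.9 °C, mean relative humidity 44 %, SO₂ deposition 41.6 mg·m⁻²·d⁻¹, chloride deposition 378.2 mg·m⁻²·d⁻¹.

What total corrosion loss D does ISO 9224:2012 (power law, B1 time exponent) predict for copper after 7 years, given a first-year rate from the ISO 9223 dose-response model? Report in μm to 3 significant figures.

copper: temperature factor f = +0.126·(-23.9) = -3.0114
  sulphur-dioxide contribution → 0.009222 μm/a
  chloride contribution → 0.1256 μm/a
  ⇒ r_corr(copper) = 0.1348 μm/a
Long-term exponent b (ISO 9224 Table 2, B1) = 0.667
  D(7) = 0.1348 × 7^0.667 = 0.1348 × 3.662 = 0.4935 μm

D(7) = 0.494 μm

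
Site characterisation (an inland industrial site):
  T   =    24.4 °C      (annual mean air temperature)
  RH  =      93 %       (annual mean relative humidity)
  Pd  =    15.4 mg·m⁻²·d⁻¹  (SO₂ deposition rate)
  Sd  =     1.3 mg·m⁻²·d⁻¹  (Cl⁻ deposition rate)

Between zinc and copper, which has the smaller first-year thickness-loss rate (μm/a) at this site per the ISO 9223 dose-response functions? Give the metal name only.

zinc: temperature factor f = -0.071·(14.4) = -1.0224
  sulphur-dioxide contribution → 1.114 μm/a
  chloride contribution → 0.3403 μm/a
  total first-year rate 1.455 μm/a
copper: T>10 °C ⇒ hinge -0.080·(24.4−10) = -1.1520
  sulphur-dioxide contribution → 0.8236 μm/a
  chloride contribution → 1.035 μm/a
  ⇒ r_corr(copper) = 1.858 μm/a
Ordering by μm/a: copper (1.86) > zinc (1.45)

zinc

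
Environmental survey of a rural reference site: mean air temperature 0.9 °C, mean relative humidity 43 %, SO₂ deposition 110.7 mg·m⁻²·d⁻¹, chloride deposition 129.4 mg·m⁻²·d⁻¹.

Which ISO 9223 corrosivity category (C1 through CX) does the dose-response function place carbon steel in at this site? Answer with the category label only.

C2

carbon steel: f(T) = +0.150·(T−10) [T≤10 °C] = -1.3650
  SO₂ term: 1.77·110.7^0.52·exp(0.02·43-1.3650) = 12.35
  Sd branch = 0.102·Sd^0.62·e^(0.033·RH+0.04·T) = 8.91 μm/a
  r_corr = 12.35 + 8.91 = 21.26 μm/a
Category bounds: 1.3…25 μm/a bracket r_corr ⇒ C2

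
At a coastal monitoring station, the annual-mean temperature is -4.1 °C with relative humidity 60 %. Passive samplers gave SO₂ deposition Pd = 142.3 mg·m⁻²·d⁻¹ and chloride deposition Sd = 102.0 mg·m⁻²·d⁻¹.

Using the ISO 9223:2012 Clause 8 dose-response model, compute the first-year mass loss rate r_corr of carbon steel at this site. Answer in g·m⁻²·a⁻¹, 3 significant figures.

carbon steel: T≤10 °C ⇒ hinge +0.150·(-4.1−10) = -2.1150
  SO₂ term: 1.77·142.3^0.52·exp(0.02·60-2.1150) = 9.338
  Cl⁻ term: 0.102·102.0^0.62·exp(0.033·60+0.04·-4.1) = 11.03
  r_corr = 9.338 + 11.03 = 20.37 μm/a
Convert to mass loss: 20.37 μm/a × 7.85 g/cm³ = 159.9 g·m⁻²·a⁻¹

r_corr = 160 g·m⁻²·a⁻¹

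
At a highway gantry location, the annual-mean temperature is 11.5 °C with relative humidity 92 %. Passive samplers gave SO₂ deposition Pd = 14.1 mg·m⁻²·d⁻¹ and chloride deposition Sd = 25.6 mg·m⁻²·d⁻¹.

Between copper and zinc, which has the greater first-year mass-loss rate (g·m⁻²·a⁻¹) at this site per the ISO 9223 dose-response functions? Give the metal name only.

copper: temperature factor f = -0.080·(1.5) = -0.1200
  SO₂ term: 0.0053·14.1^0.26·exp(0.059·92-0.1200) = 2.13
  Sd branch = 0.01025·Sd^0.27·e^(0.036·RH+0.049·T) = 1.186 μm/a
  r_corr = 2.13 + 1.186 = 3.316 μm/a
  mass loss = 3.316 μm/a × 8.96 g/cm³ = 29.71 g·m⁻²·a⁻¹
zinc: T>10 °C ⇒ hinge -0.071·(11.5−10) = -0.1065
  SO₂ term: 0.0129·14.1^0.44·exp(0.046·92-0.1065) = 2.558
  Cl⁻ term: 0.0175·25.6^0.57·exp(0.008·92+0.085·11.5) = 0.6165
  sum: 2.558 + 0.6165 → r_corr = 3.175 μm/a
  mass loss = 3.175 μm/a × 7.14 g/cm³ = 22.67 g·m⁻²·a⁻¹
Ordering by g·m⁻²·a⁻¹: copper (29.7) > zinc (22.7)

copper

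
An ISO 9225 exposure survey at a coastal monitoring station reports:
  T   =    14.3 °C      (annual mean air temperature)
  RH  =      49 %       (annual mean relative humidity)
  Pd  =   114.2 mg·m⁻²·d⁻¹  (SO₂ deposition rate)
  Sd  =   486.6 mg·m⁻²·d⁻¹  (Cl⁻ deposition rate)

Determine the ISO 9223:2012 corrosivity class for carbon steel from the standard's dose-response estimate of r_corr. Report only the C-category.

C5

carbon steel: f(T) = -0.054·(T−10) [T>10 °C] = -0.2322
  sulphur-dioxide contribution → 43.93 μm/a
  chloride contribution → 42.2 μm/a
  ⇒ r_corr(carbon steel) = 86.13 μm/a
ISO 9223 Table 2 (carbon steel): 80 < 86.1 ≤ 200 μm/a ⇒ C5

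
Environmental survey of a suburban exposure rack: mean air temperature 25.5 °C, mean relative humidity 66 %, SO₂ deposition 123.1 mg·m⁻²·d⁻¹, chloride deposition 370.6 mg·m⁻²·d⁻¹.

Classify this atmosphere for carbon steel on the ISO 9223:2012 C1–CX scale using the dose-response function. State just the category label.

carbon steel: temperature factor f = -0.054·(15.5) = -0.8370
  sulphur-dioxide contribution → 35.05 μm/a
  chloride contribution → 97.77 μm/a
  ⇒ r_corr(carbon steel) = 132.8 μm/a
ISO 9223 Table 2 (carbon steel): 80 < 133 ≤ 200 μm/a ⇒ C5

C5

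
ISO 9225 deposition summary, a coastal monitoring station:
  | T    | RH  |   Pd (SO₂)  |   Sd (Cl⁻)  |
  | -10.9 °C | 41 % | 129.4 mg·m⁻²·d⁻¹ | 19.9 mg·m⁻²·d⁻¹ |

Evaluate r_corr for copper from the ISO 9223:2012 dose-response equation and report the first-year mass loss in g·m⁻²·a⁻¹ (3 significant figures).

r_corr = 0.664 g·m⁻²·a⁻¹

copper: temperature factor f = +0.126·(-20.9) = -2.6334
  sulphur-dioxide contribution → 0.01514 μm/a
  chloride contribution → 0.05895 μm/a
  ⇒ r_corr(copper) = 0.07409 μm/a
Convert to mass loss: 0.07409 μm/a × 8.96 g/cm³ = 0.6639 g·m⁻²·a⁻¹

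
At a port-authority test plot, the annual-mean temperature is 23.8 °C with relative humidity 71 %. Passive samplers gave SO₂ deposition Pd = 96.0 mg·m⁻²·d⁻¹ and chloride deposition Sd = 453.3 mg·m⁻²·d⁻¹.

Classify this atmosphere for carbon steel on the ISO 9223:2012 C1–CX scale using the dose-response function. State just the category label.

carbon steel: T>10 °C ⇒ hinge -0.054·(23.8−10) = -0.7452
  SO₂ term: 1.77·96.0^0.52·exp(0.02·71-0.7452) = 37.31
  Sd branch = 0.102·Sd^0.62·e^(0.033·RH+0.04·T) = 122.1 μm/a
  r_corr = 37.31 + 122.1 = 159.4 μm/a
159 μm/a falls in (80, 200] for carbon steel → category C5

C5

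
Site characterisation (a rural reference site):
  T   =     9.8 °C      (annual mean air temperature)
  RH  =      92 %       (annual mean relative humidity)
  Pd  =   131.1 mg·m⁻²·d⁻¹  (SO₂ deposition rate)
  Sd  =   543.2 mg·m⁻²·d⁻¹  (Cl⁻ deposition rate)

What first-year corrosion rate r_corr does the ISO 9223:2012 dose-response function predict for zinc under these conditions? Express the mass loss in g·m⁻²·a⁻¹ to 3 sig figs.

zinc: f(T) = +0.038·(T−10) [T≤10 °C] = -0.0076
  SO₂ term: 0.0129·131.1^0.44·exp(0.046·92-0.0076) = 7.533
  Sd branch = 0.0175·Sd^0.57·e^(0.008·RH+0.085·T) = 3.043 μm/a
  r_corr = 7.533 + 3.043 = 10.58 μm/a
Convert to mass loss: 10.58 μm/a × 7.14 g/cm³ = 75.52 g·m⁻²·a⁻¹

r_corr = 75.5 g·m⁻²·a⁻¹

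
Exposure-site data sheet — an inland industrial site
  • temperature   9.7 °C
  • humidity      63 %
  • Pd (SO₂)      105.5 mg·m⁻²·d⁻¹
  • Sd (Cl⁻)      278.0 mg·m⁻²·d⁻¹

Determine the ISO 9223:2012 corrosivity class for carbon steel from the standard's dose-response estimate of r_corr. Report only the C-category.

carbon steel: f(T) = +0.150·(T−10) [T≤10 °C] = -0.0450
  SO₂ term: 1.77·105.5^0.52·exp(0.02·63-0.0450) = 67.26
  Cl⁻ term: 0.102·278.0^0.62·exp(0.033·63+0.04·9.7) = 39.38
  sum: 67.26 + 39.38 → r_corr = 106.6 μm/a
ISO 9223 Table 2 (carbon steel): 80 < 107 ≤ 200 μm/a ⇒ C5

C5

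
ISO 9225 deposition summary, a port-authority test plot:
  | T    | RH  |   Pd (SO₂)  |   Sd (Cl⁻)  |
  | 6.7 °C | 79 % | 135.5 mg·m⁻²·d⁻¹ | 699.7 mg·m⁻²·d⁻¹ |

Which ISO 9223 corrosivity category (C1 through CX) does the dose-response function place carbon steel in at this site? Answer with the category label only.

carbon steel: f(T) = +0.150·(T−10) [T≤10 °C] = -0.4950
  Pd branch = 1.77·Pd^0.52·e^(0.02·RH+f) = 67.27 μm/a
  Cl⁻ term: 0.102·699.7^0.62·exp(0.033·79+0.04·6.7) = 105
  r_corr = 67.27 + 105 = 172.2 μm/a
Category bounds: 80…200 μm/a bracket r_corr ⇒ C5

C5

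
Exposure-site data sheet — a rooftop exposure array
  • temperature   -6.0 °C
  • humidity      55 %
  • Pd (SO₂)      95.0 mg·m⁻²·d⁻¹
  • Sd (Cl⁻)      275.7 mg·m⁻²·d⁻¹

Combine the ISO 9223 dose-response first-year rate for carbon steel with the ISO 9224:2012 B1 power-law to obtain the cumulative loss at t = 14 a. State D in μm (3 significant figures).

carbon steel: T≤10 °C ⇒ hinge +0.150·(-6.0−10) = -2.4000
  SO₂ term: 1.77·95.0^0.52·exp(0.02·55-2.4000) = 5.15
  Sd branch = 0.102·Sd^0.62·e^(0.033·RH+0.04·T) = 16.06 μm/a
  r_corr = 5.15 + 16.06 = 21.21 μm/a
ISO 9224: D(t) = r_corr · t^b with b = 0.523 (carbon steel, B1)
  D(14) = 21.21 × 14^0.523 = 21.21 × 3.976 = 84.32 μm

D(14) = 84.3 μm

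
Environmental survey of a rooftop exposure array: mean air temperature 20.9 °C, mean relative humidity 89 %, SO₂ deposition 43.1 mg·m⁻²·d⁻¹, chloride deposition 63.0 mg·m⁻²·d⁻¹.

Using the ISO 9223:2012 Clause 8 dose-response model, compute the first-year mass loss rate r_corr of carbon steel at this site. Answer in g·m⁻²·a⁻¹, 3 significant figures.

r_corr = 778 g·m⁻²·a⁻¹

carbon steel: temperature factor f = -0.054·(10.9) = -0.5886
  sulphur-dioxide contribution → 41.24 μm/a
  chloride contribution → 57.91 μm/a
  ⇒ r_corr(carbon steel) = 99.15 μm/a
Convert to mass loss: 99.15 μm/a × 7.85 g/cm³ = 778.4 g·m⁻²·a⁻¹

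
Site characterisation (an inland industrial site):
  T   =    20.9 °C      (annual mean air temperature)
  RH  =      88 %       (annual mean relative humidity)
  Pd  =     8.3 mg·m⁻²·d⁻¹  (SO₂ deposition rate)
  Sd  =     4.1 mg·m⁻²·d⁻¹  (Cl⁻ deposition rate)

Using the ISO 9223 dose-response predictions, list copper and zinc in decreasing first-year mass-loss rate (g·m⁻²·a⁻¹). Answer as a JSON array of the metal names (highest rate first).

copper: f(T) = -0.080·(T−10) [T>10 °C] = -0.8720
  Pd branch = 0.0053·Pd^0.26·e^(0.059·RH+f) = 0.6909 μm/a
  Cl⁻ term: 0.01025·4.1^0.27·exp(0.036·88+0.049·20.9) = 0.9926
  sum: 0.6909 + 0.9926 → r_corr = 1.683 μm/a
  mass loss = 1.683 μm/a × 8.96 g/cm³ = 15.08 g·m⁻²·a⁻¹
zinc: T>10 °C ⇒ hinge -0.071·(20.9−10) = -0.7739
  Pd branch = 0.0129·Pd^0.44·e^(0.046·RH+f) = 0.8648 μm/a
  Sd branch = 0.0175·Sd^0.57·e^(0.008·RH+0.085·T) = 0.4673 μm/a
  sum: 0.8648 + 0.4673 → r_corr = 1.332 μm/a
  mass loss = 1.332 μm/a × 7.14 g/cm³ = 9.511 g·m⁻²·a⁻¹
Ordering by g·m⁻²·a⁻¹: copper (15.1) > zinc (9.51)

["copper", "zinc"]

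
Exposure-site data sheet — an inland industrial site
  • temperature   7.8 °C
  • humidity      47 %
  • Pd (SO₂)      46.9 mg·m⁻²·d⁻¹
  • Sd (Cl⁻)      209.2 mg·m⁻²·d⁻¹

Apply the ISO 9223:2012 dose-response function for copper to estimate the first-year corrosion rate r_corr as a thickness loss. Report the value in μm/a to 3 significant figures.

copper: f(T) = +0.126·(T−10) [T≤10 °C] = -0.2772
  SO₂ term: 0.0053·46.9^0.26·exp(0.059·47-0.2772) = 0.1749
  Cl⁻ term: 0.01025·209.2^0.27·exp(0.036·47+0.049·7.8) = 0.3452
  sum: 0.1749 + 0.3452 → r_corr = 0.5201 μm/a

r_corr = 0.520 μm/a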